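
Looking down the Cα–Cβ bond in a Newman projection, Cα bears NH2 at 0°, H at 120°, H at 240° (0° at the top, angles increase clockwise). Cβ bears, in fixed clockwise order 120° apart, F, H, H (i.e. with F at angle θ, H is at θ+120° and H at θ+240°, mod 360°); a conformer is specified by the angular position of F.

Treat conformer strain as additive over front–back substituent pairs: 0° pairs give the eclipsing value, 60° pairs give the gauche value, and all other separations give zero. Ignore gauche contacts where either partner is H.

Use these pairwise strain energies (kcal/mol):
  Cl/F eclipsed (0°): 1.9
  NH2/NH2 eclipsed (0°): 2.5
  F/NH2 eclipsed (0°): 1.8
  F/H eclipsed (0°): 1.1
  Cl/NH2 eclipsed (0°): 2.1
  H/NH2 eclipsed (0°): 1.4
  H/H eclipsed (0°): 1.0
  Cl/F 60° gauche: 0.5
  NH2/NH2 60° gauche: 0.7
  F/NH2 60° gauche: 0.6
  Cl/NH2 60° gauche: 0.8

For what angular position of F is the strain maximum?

F at 0° (eclipsed): NH2(0°)/F(0°) eclipsed 1.8; H(120°)/H(120°) eclipsed 1.0; H(240°)/H(240°) eclipsed 1.0 → 3.8 kcal/mol.
F at 60° (staggered): NH2(0°)/F(60°) gauche 0.6 → 0.6 kcal/mol.
F at 120° (eclipsed): NH2(0°)/H(0°) eclipsed 1.4; H(120°)/F(120°) eclipsed 1.1; H(240°)/H(240°) eclipsed 1.0 → 3.5 kcal/mol.
F at 180° (staggered): no non-H gauche contacts → 0.0 kcal/mol.
F at 240° (eclipsed): NH2(0°)/H(0°) eclipsed 1.4; H(120°)/H(120°) eclipsed 1.0; H(240°)/F(240°) eclipsed 1.1 → 3.5 kcal/mol.
F at 300° (staggered): NH2(0°)/F(300°) gauche 0.6 → 0.6 kcal/mol.
The maximum (3.8 kcal/mol) occurs with F at 0°.

0°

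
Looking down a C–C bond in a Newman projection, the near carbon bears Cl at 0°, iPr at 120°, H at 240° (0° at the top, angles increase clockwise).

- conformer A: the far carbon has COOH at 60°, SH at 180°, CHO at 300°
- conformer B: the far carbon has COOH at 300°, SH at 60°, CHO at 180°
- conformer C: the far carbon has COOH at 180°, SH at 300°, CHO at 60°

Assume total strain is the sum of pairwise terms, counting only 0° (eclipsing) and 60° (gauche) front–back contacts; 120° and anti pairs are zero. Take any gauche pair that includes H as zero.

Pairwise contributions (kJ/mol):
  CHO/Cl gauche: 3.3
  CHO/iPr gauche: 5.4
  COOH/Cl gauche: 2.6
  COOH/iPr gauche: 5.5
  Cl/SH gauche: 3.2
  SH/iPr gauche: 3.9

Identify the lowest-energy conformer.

B

A (staggered): Cl–COOH gauche, Cl–CHO gauche, iPr–COOH gauche, iPr–SH gauche; 2.6 + 3.3 + 5.5 + 3.9 = 15.3 kJ/mol.
B (staggered): Cl–COOH gauche, Cl–SH gauche, iPr–SH gauche, iPr–CHO gauche; 2.6 + 3.2 + 3.9 + 5.4 = 15.1 kJ/mol.
C (staggered): Cl–SH gauche, Cl–CHO gauche, iPr–COOH gauche, iPr–CHO gauche; 3.2 + 3.3 + 5.5 + 5.4 = 17.4 kJ/mol.
B has the lowest total (15.1 kJ/mol).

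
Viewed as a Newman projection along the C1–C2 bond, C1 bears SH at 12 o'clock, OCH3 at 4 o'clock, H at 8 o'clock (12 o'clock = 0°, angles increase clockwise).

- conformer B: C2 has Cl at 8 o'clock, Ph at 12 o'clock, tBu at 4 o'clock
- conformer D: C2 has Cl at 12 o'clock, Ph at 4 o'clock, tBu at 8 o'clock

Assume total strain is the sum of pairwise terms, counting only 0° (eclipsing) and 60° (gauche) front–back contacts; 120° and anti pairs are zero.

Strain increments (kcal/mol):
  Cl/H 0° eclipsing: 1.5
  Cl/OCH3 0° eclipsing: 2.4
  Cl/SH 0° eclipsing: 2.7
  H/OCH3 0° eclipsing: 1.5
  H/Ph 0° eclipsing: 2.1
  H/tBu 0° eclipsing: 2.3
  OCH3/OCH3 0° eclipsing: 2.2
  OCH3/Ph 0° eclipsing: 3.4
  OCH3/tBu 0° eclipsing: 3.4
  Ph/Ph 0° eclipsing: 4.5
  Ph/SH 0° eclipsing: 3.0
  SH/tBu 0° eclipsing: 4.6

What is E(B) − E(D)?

B is eclipsed. SH at 0° is eclipsed with Ph at 0° (3.0); OCH3 at 120° is eclipsed with tBu at 120° (3.4); H at 240° is eclipsed with Cl at 240° (1.5). Total 7.9 kcal/mol.
D is eclipsed. SH at 0° is eclipsed with Cl at 0° (2.7); OCH3 at 120° is eclipsed with Ph at 120° (3.4); H at 240° is eclipsed with tBu at 240° (2.3). Total 8.4 kcal/mol.
E(B) − E(D) = 7.9 − 8.4 = -0.5 kcal/mol.

-0.5 kcal/mol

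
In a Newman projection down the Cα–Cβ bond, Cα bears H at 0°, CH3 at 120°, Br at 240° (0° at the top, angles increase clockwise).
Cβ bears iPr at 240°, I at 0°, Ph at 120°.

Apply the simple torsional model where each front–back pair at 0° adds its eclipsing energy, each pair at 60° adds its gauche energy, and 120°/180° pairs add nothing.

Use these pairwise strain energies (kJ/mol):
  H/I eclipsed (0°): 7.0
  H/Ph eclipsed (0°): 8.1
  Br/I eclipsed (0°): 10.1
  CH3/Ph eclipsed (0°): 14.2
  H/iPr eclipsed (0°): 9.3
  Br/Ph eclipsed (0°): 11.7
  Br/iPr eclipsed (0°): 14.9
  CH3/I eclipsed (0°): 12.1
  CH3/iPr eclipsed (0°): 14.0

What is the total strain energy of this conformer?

36.1 kJ/mol

This conformer (eclipsed): H(0°)/I(0°) eclipsed 7.0; CH3(120°)/Ph(120°) eclipsed 14.2; Br(240°)/iPr(240°) eclipsed 14.9 → 36.1 kJ/mol.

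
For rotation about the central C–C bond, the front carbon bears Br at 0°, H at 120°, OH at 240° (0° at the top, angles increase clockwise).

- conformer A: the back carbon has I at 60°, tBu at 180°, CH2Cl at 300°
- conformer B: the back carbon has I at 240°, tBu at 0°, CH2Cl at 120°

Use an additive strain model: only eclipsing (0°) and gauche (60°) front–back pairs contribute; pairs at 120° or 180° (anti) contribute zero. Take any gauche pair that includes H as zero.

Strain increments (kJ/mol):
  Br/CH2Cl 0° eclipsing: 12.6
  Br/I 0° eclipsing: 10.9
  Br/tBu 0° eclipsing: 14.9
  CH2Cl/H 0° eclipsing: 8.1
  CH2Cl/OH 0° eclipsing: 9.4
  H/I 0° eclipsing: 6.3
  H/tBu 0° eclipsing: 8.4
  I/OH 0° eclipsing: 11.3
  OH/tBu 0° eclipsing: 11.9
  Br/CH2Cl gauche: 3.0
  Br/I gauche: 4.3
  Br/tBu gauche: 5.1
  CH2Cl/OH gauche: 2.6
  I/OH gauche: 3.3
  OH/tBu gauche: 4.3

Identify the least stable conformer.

B

A (staggered): Br–I gauche, Br–CH2Cl gauche, OH–tBu gauche, OH–CH2Cl gauche; 4.3 + 3.0 + 4.3 + 2.6 = 14.2 kJ/mol.
B (eclipsed): Br–tBu eclipsed, H–CH2Cl eclipsed, OH–I eclipsed; 14.9 + 8.1 + 11.3 = 34.3 kJ/mol.
B has the highest total (34.3 kJ/mol).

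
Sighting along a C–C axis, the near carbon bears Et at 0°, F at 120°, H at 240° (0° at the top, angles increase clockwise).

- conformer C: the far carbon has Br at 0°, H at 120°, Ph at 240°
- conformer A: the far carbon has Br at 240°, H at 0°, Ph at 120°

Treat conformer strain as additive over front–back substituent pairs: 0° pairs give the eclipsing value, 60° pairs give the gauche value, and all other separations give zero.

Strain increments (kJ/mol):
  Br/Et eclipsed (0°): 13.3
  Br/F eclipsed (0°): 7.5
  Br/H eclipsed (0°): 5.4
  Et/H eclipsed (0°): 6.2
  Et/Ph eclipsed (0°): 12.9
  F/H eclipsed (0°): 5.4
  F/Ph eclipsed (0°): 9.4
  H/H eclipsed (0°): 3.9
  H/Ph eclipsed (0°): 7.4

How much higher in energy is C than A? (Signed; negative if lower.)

C (eclipsed): Et–Br eclipsed, F–H eclipsed, H–Ph eclipsed; 13.3 + 5.4 + 7.4 = 26.1 kJ/mol.
A (eclipsed): Et–H eclipsed, F–Ph eclipsed, H–Br eclipsed; 6.2 + 9.4 + 5.4 = 21.0 kJ/mol.
E(C) − E(A) = 26.1 − 21.0 = +5.1 kJ/mol.

+5.1 kJ/mol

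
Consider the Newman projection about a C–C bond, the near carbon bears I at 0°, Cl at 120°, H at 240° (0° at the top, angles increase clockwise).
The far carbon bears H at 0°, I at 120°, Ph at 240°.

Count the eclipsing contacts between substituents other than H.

Non-H eclipsing pairs: Cl(120°)/I(120°) — 1 interaction.

1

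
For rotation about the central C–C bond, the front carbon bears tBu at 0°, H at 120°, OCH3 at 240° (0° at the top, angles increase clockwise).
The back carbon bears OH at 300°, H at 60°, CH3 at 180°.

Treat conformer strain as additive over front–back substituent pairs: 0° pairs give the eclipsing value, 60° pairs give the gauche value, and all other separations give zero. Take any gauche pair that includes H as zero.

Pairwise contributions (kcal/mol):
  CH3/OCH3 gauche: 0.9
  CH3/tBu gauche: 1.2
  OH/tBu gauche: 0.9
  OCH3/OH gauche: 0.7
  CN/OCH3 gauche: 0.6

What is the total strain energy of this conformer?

2.5 kcal/mol

This conformer is staggered. tBu at 0° is gauche with OH at 300° (0.9); OCH3 at 240° is gauche with OH at 300° (0.7); OCH3 at 240° is gauche with CH3 at 180° (0.9). Total 2.5 kcal/mol.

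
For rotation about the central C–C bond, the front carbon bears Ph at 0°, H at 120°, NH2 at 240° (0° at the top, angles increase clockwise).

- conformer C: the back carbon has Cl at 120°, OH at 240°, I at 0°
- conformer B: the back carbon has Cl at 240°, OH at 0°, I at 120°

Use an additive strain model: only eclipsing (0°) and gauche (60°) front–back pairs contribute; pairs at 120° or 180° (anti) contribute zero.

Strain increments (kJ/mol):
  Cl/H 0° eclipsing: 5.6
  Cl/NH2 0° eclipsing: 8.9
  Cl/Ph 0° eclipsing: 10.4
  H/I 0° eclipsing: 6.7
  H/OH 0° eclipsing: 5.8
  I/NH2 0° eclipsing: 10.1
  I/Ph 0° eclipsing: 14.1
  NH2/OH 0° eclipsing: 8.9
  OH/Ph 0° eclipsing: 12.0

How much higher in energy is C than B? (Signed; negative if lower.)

+1.0 kJ/mol

C (eclipsed): Ph(0°)/I(0°) eclipsed 14.1; H(120°)/Cl(120°) eclipsed 5.6; NH2(240°)/OH(240°) eclipsed 8.9 → 28.6 kJ/mol.
B (eclipsed): Ph(0°)/OH(0°) eclipsed 12.0; H(120°)/I(120°) eclipsed 6.7; NH2(240°)/Cl(240°) eclipsed 8.9 → 27.6 kJ/mol.
E(C) − E(B) = 28.6 − 27.6 = +1.0 kJ/mol.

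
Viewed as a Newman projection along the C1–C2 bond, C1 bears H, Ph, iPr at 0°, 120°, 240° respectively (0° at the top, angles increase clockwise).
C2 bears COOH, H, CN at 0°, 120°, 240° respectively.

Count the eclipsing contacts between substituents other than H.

Non-H eclipsing pairs: iPr(240°)/CN(240°) — 1 interaction.

1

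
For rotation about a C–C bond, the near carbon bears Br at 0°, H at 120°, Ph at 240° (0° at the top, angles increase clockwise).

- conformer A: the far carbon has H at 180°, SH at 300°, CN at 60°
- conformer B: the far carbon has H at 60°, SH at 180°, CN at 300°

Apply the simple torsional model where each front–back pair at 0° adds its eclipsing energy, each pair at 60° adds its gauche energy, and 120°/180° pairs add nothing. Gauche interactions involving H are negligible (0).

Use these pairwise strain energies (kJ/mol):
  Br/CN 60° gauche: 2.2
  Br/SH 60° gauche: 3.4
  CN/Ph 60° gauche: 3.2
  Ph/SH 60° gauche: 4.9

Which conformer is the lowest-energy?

B

A (staggered): Br–SH gauche, Br–CN gauche, Ph–SH gauche; 3.4 + 2.2 + 4.9 = 10.5 kJ/mol.
B (staggered): Br–CN gauche, Ph–SH gauche, Ph–CN gauche; 2.2 + 4.9 + 3.2 = 10.3 kJ/mol.
B has the lowest total (10.3 kJ/mol).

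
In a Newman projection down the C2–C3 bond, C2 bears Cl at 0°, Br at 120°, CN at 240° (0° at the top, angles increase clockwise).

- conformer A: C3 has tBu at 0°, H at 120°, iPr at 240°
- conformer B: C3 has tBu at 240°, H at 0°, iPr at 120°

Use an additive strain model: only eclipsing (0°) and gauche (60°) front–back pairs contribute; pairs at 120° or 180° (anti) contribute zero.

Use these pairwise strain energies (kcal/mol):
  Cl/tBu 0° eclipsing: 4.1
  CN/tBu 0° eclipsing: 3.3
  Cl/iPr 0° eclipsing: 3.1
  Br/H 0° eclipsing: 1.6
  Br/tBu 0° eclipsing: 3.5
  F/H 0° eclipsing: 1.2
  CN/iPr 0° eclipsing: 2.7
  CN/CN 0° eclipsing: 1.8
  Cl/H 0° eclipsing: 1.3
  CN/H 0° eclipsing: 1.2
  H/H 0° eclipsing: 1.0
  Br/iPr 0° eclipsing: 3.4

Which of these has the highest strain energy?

A

A is eclipsed. Cl at 0° is eclipsed with tBu at 0° (4.1); Br at 120° is eclipsed with H at 120° (1.6); CN at 240° is eclipsed with iPr at 240° (2.7). Total 8.4 kcal/mol.
B is eclipsed. Cl at 0° is eclipsed with H at 0° (1.3); Br at 120° is eclipsed with iPr at 120° (3.4); CN at 240° is eclipsed with tBu at 240° (3.3). Total 8.0 kcal/mol.
A has the highest total (8.4 kcal/mol).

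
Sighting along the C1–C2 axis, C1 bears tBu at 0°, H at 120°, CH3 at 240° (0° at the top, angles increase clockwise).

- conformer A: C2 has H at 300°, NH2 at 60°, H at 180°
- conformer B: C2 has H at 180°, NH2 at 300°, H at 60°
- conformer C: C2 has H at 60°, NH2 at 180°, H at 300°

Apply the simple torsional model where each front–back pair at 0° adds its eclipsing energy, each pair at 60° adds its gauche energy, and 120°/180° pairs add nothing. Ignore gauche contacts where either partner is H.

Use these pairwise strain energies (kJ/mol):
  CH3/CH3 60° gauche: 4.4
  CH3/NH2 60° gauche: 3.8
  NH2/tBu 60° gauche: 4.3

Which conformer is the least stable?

B

A (staggered): tBu(0°)/NH2(60°) gauche 4.3 → 4.3 kJ/mol.
B (staggered): tBu(0°)/NH2(300°) gauche 4.3; CH3(240°)/NH2(300°) gauche 3.8 → 8.1 kJ/mol.
C (staggered): CH3(240°)/NH2(180°) gauche 3.8 → 3.8 kJ/mol.
B has the highest total (8.1 kJ/mol).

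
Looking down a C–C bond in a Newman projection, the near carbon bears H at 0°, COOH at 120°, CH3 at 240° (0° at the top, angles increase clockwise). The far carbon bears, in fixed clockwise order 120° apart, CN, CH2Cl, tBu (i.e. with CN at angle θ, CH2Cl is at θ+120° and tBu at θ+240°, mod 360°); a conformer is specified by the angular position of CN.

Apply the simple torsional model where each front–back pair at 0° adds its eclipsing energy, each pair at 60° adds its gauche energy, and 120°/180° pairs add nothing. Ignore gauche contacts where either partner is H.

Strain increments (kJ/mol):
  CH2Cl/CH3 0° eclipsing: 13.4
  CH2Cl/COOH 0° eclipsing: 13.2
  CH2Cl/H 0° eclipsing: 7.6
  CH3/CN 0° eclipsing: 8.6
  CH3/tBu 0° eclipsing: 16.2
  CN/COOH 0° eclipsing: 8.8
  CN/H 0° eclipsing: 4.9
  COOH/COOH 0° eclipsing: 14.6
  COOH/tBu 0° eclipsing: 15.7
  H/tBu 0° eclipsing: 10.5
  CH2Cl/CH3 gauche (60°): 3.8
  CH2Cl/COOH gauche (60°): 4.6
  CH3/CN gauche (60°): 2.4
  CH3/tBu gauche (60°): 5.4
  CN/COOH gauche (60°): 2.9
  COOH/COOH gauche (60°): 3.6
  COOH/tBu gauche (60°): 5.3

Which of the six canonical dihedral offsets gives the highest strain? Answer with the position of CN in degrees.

CN at 0° (eclipsed): H(0°)/CN(0°) eclipsed 4.9; COOH(120°)/CH2Cl(120°) eclipsed 13.2; CH3(240°)/tBu(240°) eclipsed 16.2 → 34.3 kJ/mol.
CN at 60° (staggered): COOH(120°)/CN(60°) gauche 2.9; COOH(120°)/CH2Cl(180°) gauche 4.6; CH3(240°)/CH2Cl(180°) gauche 3.8; CH3(240°)/tBu(300°) gauche 5.4 → 16.7 kJ/mol.
CN at 120° (eclipsed): H(0°)/tBu(0°) eclipsed 10.5; COOH(120°)/CN(120°) eclipsed 8.8; CH3(240°)/CH2Cl(240°) eclipsed 13.4 → 32.7 kJ/mol.
CN at 180° (staggered): COOH(120°)/CN(180°) gauche 2.9; COOH(120°)/tBu(60°) gauche 5.3; CH3(240°)/CN(180°) gauche 2.4; CH3(240°)/CH2Cl(300°) gauche 3.8 → 14.4 kJ/mol.
CN at 240° (eclipsed): H(0°)/CH2Cl(0°) eclipsed 7.6; COOH(120°)/tBu(120°) eclipsed 15.7; CH3(240°)/CN(240°) eclipsed 8.6 → 31.9 kJ/mol.
CN at 300° (staggered): COOH(120°)/CH2Cl(60°) gauche 4.6; COOH(120°)/tBu(180°) gauche 5.3; CH3(240°)/CN(300°) gauche 2.4; CH3(240°)/tBu(180°) gauche 5.4 → 17.7 kJ/mol.
The maximum (34.3 kJ/mol) occurs with CN at 0°.

0°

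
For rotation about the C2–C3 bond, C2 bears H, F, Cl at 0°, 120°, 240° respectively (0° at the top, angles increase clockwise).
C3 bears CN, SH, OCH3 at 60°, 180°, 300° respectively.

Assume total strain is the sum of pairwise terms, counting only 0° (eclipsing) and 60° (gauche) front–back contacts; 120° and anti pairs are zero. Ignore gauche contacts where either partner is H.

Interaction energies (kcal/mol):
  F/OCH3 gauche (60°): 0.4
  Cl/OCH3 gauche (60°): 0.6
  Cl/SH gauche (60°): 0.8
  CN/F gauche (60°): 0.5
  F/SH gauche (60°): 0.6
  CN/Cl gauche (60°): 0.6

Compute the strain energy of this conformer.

2.5 kcal/mol

This conformer is staggered. F at 120° is gauche with CN at 60° (0.5); F at 120° is gauche with SH at 180° (0.6); Cl at 240° is gauche with SH at 180° (0.8); Cl at 240° is gauche with OCH3 at 300° (0.6). Total 2.5 kcal/mol.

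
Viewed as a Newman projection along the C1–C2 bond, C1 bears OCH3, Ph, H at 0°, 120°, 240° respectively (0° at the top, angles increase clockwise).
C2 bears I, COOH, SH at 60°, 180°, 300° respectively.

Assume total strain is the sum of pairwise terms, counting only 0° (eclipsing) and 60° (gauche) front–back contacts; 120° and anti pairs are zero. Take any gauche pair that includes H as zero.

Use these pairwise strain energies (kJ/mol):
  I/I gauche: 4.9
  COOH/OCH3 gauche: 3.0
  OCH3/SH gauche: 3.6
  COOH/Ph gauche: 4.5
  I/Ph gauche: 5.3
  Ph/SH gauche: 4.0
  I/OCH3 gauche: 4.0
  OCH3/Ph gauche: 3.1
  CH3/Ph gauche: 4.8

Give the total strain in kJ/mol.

17.4 kJ/mol

This conformer (staggered): OCH3(0°)/I(60°) gauche 4.0; OCH3(0°)/SH(300°) gauche 3.6; Ph(120°)/I(60°) gauche 5.3; Ph(120°)/COOH(180°) gauche 4.5 → 17.4 kJ/mol.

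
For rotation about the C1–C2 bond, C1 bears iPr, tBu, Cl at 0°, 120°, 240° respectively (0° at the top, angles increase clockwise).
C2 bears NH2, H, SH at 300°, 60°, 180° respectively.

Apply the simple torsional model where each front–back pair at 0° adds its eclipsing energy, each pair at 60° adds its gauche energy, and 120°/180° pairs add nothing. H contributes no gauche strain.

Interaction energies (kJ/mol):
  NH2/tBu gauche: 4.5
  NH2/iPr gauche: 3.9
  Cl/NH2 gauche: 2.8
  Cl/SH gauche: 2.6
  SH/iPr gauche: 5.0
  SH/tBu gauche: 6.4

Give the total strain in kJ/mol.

This conformer (staggered): iPr–NH2 gauche, tBu–SH gauche, Cl–NH2 gauche, Cl–SH gauche; 3.9 + 6.4 + 2.8 + 2.6 = 15.7 kJ/mol.

15.7 kJ/mol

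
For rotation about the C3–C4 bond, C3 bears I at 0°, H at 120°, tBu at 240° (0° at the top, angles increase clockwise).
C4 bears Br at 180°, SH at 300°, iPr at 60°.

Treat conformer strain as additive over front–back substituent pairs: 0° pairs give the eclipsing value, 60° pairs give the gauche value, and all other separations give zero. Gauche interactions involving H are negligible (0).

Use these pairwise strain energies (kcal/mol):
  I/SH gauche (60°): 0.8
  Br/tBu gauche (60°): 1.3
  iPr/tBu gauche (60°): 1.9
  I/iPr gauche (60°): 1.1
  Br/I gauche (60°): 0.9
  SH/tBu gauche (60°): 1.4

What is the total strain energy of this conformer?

This conformer (staggered): I–SH gauche, I–iPr gauche, tBu–Br gauche, tBu–SH gauche; 0.8 + 1.1 + 1.3 + 1.4 = 4.6 kcal/mol.

4.6 kcal/mol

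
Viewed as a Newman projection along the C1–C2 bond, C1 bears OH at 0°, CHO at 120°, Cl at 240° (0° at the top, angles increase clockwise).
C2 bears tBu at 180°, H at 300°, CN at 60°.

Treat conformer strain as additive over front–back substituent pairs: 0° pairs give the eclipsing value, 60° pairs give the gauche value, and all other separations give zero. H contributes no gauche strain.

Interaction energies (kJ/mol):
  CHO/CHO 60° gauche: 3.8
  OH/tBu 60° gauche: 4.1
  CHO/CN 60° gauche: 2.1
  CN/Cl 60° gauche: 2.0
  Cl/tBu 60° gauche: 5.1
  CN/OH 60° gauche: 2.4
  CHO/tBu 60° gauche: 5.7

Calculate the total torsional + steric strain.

15.3 kJ/mol

This conformer (staggered): OH–CN gauche, CHO–tBu gauche, CHO–CN gauche, Cl–tBu gauche; 2.4 + 5.7 + 2.1 + 5.1 = 15.3 kJ/mol.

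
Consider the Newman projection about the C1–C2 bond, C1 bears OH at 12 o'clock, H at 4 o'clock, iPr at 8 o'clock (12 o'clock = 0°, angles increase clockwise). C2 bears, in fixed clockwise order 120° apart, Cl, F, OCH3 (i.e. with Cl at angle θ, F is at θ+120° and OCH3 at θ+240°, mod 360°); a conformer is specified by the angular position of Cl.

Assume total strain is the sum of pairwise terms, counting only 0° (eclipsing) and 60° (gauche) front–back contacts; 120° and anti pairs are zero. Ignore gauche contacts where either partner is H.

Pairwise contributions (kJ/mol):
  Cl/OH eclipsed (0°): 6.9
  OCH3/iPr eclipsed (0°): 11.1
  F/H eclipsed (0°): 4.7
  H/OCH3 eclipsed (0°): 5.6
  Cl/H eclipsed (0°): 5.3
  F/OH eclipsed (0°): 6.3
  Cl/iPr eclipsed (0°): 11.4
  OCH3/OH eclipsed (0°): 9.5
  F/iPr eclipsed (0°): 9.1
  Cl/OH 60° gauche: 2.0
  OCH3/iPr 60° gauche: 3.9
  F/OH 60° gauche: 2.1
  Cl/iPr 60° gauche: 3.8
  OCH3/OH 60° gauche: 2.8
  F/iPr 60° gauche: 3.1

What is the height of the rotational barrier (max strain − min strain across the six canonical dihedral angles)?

Cl at 0° (eclipsed): OH–Cl eclipsed, H–F eclipsed, iPr–OCH3 eclipsed; 6.9 + 4.7 + 11.1 = 22.7 kJ/mol.
Cl at 60° (staggered): OH–Cl gauche, OH–OCH3 gauche, iPr–F gauche, iPr–OCH3 gauche; 2.0 + 2.8 + 3.1 + 3.9 = 11.8 kJ/mol.
Cl at 120° (eclipsed): OH–OCH3 eclipsed, H–Cl eclipsed, iPr–F eclipsed; 9.5 + 5.3 + 9.1 = 23.9 kJ/mol.
Cl at 180° (staggered): OH–F gauche, OH–OCH3 gauche, iPr–Cl gauche, iPr–F gauche; 2.1 + 2.8 + 3.8 + 3.1 = 11.8 kJ/mol.
Cl at 240° (eclipsed): OH–F eclipsed, H–OCH3 eclipsed, iPr–Cl eclipsed; 6.3 + 5.6 + 11.4 = 23.3 kJ/mol.
Cl at 300° (staggered): OH–Cl gauche, OH–F gauche, iPr–Cl gauche, iPr–OCH3 gauche; 2.0 + 2.1 + 3.8 + 3.9 = 11.8 kJ/mol.
Max at 120° (23.9 kJ/mol), min at 60° (11.8 kJ/mol); barrier = 12.1 kJ/mol.

12.1 kJ/mol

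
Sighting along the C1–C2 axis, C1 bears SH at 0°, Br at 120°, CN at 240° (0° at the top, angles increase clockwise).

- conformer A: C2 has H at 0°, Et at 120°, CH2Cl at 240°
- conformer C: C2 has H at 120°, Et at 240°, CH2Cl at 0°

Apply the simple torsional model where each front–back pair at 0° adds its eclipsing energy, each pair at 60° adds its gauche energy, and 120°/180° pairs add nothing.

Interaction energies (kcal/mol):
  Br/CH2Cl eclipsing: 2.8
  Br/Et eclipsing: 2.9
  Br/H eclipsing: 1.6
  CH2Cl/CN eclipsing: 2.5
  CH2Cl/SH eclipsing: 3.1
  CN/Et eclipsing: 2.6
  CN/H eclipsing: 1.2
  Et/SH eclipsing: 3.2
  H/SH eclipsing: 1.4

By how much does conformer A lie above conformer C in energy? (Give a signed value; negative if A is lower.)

A is eclipsed. SH at 0° is eclipsed with H at 0° (1.4); Br at 120° is eclipsed with Et at 120° (2.9); CN at 240° is eclipsed with CH2Cl at 240° (2.5). Total 6.8 kcal/mol.
C is eclipsed. SH at 0° is eclipsed with CH2Cl at 0° (3.1); Br at 120° is eclipsed with H at 120° (1.6); CN at 240° is eclipsed with Et at 240° (2.6). Total 7.3 kcal/mol.
E(A) − E(C) = 6.8 − 7.3 = -0.5 kcal/mol.

-0.5 kcal/mol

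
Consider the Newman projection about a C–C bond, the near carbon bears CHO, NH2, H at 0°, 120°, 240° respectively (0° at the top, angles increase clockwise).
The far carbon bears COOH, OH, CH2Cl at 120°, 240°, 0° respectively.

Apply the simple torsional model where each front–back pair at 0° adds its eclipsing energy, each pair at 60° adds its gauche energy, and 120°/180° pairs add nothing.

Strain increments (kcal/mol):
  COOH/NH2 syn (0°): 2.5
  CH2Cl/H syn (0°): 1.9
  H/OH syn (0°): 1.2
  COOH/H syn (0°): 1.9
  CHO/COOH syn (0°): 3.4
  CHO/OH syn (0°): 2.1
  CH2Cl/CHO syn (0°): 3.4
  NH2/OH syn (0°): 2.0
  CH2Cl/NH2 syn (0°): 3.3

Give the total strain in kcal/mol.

7.1 kcal/mol

This conformer (eclipsed): CHO–CH2Cl eclipsed, NH2–COOH eclipsed, H–OH eclipsed; 3.4 + 2.5 + 1.2 = 7.1 kcal/mol.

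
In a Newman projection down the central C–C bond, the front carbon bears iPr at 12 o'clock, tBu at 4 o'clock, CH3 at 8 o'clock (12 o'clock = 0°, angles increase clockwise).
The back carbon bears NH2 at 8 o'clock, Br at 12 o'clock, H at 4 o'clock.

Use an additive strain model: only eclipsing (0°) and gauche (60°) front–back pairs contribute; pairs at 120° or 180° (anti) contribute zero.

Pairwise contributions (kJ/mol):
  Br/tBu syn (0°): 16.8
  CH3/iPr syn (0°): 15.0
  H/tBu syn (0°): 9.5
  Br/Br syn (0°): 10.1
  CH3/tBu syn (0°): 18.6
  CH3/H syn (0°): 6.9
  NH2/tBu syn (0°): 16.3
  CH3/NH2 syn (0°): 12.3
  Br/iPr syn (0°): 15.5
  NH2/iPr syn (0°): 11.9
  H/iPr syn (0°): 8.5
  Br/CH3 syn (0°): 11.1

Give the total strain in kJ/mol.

This conformer (eclipsed): iPr–Br eclipsed, tBu–H eclipsed, CH3–NH2 eclipsed; 15.5 + 9.5 + 12.3 = 37.3 kJ/mol.

37.3 kJ/mol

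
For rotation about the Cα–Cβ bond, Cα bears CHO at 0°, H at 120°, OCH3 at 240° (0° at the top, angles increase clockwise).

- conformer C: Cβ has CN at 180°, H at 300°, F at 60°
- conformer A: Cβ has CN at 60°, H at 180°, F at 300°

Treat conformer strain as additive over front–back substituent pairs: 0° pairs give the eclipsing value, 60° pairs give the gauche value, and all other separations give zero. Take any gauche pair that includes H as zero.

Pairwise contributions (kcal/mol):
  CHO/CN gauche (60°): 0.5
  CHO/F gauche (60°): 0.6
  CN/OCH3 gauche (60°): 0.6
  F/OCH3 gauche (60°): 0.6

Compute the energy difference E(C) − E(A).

-0.5 kcal/mol

C is staggered. CHO at 0° is gauche with F at 60° (0.6); OCH3 at 240° is gauche with CN at 180° (0.6). Total 1.2 kcal/mol.
A is staggered. CHO at 0° is gauche with CN at 60° (0.5); CHO at 0° is gauche with F at 300° (0.6); OCH3 at 240° is gauche with F at 300° (0.6). Total 1.7 kcal/mol.
E(C) − E(A) = 1.2 − 1.7 = -0.5 kcal/mol.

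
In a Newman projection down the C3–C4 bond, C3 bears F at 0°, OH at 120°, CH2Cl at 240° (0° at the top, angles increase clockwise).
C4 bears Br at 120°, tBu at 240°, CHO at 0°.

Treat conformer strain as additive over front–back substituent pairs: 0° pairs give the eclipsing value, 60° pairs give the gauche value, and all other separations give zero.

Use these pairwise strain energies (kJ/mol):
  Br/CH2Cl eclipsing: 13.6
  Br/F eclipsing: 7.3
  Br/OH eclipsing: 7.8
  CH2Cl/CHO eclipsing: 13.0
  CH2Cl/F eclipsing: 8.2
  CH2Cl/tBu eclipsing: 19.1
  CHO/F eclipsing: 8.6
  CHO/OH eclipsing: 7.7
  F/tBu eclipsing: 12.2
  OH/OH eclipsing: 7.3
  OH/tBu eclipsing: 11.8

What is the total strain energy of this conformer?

35.5 kJ/mol

This conformer (eclipsed): F(0°)/CHO(0°) eclipsed 8.6; OH(120°)/Br(120°) eclipsed 7.8; CH2Cl(240°)/tBu(240°) eclipsed 19.1 → 35.5 kJ/mol.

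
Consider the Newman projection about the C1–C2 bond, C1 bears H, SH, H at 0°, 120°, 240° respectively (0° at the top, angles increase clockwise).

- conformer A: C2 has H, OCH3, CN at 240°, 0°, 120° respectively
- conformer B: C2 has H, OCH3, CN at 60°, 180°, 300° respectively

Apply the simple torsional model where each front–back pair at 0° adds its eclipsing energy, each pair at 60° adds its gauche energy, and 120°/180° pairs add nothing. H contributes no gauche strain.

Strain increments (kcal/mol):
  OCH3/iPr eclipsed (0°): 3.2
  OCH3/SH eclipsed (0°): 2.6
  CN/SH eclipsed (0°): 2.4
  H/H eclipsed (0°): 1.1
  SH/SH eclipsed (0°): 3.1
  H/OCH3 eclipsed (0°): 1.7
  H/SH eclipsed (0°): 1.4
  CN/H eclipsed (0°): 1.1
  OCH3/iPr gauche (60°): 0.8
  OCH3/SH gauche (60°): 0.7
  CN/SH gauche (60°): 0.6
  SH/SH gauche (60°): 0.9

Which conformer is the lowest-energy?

A (eclipsed): H–OCH3 eclipsed, SH–CN eclipsed, H–H eclipsed; 1.7 + 2.4 + 1.1 = 5.2 kcal/mol.
B (staggered): SH–OCH3 gauche; 0.7 = 0.7 kcal/mol.
B has the lowest total (0.7 kcal/mol).

B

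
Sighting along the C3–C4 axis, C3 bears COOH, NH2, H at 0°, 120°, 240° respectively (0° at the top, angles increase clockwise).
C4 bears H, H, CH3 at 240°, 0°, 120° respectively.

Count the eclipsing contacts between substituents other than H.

1

Non-H eclipsing pairs: NH2(120°)/CH3(120°) — 1 interaction.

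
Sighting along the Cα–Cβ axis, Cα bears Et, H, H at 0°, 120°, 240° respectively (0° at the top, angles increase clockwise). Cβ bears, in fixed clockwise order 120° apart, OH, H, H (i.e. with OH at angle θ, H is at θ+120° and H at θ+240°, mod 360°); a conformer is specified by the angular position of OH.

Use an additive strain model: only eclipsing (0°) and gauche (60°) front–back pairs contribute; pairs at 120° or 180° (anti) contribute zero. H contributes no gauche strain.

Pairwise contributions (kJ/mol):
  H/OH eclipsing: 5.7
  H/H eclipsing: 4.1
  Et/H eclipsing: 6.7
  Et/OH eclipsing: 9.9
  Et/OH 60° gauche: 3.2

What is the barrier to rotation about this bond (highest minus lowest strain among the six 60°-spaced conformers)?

OH at 0° (eclipsed): Et–OH eclipsed, H–H eclipsed, H–H eclipsed; 9.9 + 4.1 + 4.1 = 18.1 kJ/mol.
OH at 60° (staggered): Et–OH gauche; 3.2 = 3.2 kJ/mol.
OH at 120° (eclipsed): Et–H eclipsed, H–OH eclipsed, H–H eclipsed; 6.7 + 5.7 + 4.1 = 16.5 kJ/mol.
OH at 180° (staggered): no non-H gauche contacts → 0.0 kJ/mol.
OH at 240° (eclipsed): Et–H eclipsed, H–H eclipsed, H–OH eclipsed; 6.7 + 4.1 + 5.7 = 16.5 kJ/mol.
OH at 300° (staggered): Et–OH gauche; 3.2 = 3.2 kJ/mol.
Max at 0° (18.1 kJ/mol), min at 180° (0.0 kJ/mol); barrier = 18.1 kJ/mol.

18.1 kJ/mol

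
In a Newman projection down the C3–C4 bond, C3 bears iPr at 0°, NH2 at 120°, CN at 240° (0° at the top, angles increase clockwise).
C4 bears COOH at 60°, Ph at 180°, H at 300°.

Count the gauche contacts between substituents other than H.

4

Non-H gauche pairs: iPr(0°)/COOH(60°); NH2(120°)/COOH(60°); NH2(120°)/Ph(180°); CN(240°)/Ph(180°) — 4 interactions.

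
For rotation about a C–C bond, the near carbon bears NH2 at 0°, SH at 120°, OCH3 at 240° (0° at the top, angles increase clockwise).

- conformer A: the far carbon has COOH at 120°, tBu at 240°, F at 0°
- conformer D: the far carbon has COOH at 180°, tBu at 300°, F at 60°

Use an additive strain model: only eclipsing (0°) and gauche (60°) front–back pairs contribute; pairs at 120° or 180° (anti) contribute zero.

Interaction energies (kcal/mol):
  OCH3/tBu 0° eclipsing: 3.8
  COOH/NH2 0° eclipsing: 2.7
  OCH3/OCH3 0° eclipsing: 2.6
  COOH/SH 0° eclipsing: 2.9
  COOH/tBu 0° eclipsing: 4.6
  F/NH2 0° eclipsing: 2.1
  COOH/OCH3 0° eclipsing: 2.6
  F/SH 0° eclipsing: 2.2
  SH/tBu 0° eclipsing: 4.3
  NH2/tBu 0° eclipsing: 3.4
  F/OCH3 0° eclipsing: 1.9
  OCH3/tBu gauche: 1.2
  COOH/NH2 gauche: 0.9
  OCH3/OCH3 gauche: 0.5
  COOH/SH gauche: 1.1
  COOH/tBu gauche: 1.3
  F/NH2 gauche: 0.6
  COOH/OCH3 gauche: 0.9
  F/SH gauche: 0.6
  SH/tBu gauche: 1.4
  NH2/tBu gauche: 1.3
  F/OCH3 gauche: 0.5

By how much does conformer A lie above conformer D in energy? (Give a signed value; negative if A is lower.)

A (eclipsed): NH2–F eclipsed, SH–COOH eclipsed, OCH3–tBu eclipsed; 2.1 + 2.9 + 3.8 = 8.8 kcal/mol.
D (staggered): NH2–tBu gauche, NH2–F gauche, SH–COOH gauche, SH–F gauche, OCH3–COOH gauche, OCH3–tBu gauche; 1.3 + 0.6 + 1.1 + 0.6 + 0.9 + 1.2 = 5.7 kcal/mol.
E(A) − E(D) = 8.8 − 5.7 = +3.1 kcal/mol.

+3.1 kcal/mol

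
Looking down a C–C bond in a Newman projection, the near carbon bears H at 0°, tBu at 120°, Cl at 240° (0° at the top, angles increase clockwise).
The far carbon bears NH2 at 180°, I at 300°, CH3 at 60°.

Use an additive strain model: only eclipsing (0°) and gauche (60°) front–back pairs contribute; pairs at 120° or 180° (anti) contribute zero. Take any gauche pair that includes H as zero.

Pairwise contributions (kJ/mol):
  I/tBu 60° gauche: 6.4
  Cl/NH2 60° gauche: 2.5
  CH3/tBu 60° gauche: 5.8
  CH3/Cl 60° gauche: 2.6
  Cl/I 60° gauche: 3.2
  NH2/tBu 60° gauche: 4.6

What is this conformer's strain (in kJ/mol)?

This conformer (staggered): tBu–NH2 gauche, tBu–CH3 gauche, Cl–NH2 gauche, Cl–I gauche; 4.6 + 5.8 + 2.5 + 3.2 = 16.1 kJ/mol.

16.1 kJ/mol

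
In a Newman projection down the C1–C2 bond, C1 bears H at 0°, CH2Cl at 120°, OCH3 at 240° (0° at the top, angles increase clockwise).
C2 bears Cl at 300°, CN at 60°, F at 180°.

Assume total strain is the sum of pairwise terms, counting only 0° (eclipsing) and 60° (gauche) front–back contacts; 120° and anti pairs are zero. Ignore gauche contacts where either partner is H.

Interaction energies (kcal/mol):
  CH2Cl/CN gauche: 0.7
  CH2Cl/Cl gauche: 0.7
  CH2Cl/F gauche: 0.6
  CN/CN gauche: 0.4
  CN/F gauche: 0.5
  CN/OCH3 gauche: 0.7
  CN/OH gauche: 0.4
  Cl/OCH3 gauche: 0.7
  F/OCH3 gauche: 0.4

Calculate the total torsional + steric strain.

This conformer is staggered. CH2Cl at 120° is gauche with CN at 60° (0.7); CH2Cl at 120° is gauche with F at 180° (0.6); OCH3 at 240° is gauche with Cl at 300° (0.7); OCH3 at 240° is gauche with F at 180° (0.4). Total 2.4 kcal/mol.

2.4 kcal/mol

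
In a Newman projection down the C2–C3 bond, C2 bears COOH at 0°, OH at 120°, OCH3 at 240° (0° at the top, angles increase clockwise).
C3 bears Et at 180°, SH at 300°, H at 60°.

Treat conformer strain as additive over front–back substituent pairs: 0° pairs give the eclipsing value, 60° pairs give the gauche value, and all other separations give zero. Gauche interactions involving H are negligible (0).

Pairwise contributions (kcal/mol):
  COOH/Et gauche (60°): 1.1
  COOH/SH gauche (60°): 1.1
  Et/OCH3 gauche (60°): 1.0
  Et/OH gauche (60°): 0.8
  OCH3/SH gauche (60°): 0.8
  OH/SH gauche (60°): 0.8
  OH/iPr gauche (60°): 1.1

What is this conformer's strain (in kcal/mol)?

3.7 kcal/mol

This conformer is staggered. COOH at 0° is gauche with SH at 300° (1.1); OH at 120° is gauche with Et at 180° (0.8); OCH3 at 240° is gauche with Et at 180° (1.0); OCH3 at 240° is gauche with SH at 300° (0.8). Total 3.7 kcal/mol.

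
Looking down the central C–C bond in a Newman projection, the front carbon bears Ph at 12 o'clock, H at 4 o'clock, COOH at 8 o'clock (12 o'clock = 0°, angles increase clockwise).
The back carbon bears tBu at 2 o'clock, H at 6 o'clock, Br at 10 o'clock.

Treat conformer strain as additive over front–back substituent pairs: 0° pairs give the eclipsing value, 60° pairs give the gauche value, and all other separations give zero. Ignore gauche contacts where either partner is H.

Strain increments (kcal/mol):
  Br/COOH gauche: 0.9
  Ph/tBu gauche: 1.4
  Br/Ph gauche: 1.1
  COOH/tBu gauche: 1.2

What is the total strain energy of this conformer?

3.4 kcal/mol

This conformer (staggered): Ph–tBu gauche, Ph–Br gauche, COOH–Br gauche; 1.4 + 1.1 + 0.9 = 3.4 kcal/mol.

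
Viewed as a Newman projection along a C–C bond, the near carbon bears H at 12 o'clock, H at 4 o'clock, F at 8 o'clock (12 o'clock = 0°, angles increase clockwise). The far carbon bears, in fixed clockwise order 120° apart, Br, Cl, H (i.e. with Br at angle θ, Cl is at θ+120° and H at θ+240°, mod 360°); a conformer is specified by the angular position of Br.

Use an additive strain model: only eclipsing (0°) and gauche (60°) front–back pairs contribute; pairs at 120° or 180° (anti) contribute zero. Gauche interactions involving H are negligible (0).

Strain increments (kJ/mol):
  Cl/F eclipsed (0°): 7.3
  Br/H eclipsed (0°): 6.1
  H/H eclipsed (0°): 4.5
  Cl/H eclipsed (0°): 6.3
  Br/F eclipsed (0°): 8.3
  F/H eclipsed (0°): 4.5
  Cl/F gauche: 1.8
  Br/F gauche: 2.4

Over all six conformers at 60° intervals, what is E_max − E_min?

17.3 kJ/mol

Br at 0° is eclipsed. H at 0° is eclipsed with Br at 0° (6.1); H at 120° is eclipsed with Cl at 120° (6.3); F at 240° is eclipsed with H at 240° (4.5). Total 16.9 kJ/mol.
Br at 60° is staggered. F at 240° is gauche with Cl at 180° (1.8). Total 1.8 kJ/mol.
Br at 120° is eclipsed. H at 0° is eclipsed with H at 0° (4.5); H at 120° is eclipsed with Br at 120° (6.1); F at 240° is eclipsed with Cl at 240° (7.3). Total 17.9 kJ/mol.
Br at 180° is staggered. F at 240° is gauche with Br at 180° (2.4); F at 240° is gauche with Cl at 300° (1.8). Total 4.2 kJ/mol.
Br at 240° is eclipsed. H at 0° is eclipsed with Cl at 0° (6.3); H at 120° is eclipsed with H at 120° (4.5); F at 240° is eclipsed with Br at 240° (8.3). Total 19.1 kJ/mol.
Br at 300° is staggered. F at 240° is gauche with Br at 300° (2.4). Total 2.4 kJ/mol.
Max at 240° (19.1 kJ/mol), min at 60° (1.8 kJ/mol); barrier = 17.3 kJ/mol.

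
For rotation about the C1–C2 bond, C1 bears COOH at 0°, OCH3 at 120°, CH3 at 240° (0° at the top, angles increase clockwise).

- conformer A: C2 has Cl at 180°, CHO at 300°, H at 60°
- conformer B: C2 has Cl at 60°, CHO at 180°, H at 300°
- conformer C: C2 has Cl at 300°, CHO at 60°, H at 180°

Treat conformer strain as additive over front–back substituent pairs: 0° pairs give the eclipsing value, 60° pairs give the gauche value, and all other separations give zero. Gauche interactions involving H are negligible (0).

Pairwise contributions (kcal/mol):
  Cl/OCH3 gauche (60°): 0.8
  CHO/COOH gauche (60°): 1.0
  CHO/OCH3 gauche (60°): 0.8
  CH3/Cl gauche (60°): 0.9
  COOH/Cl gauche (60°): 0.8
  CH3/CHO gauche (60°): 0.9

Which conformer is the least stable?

A

A is staggered. COOH at 0° is gauche with CHO at 300° (1.0); OCH3 at 120° is gauche with Cl at 180° (0.8); CH3 at 240° is gauche with Cl at 180° (0.9); CH3 at 240° is gauche with CHO at 300° (0.9). Total 3.6 kcal/mol.
B is staggered. COOH at 0° is gauche with Cl at 60° (0.8); OCH3 at 120° is gauche with Cl at 60° (0.8); OCH3 at 120° is gauche with CHO at 180° (0.8); CH3 at 240° is gauche with CHO at 180° (0.9). Total 3.3 kcal/mol.
C is staggered. COOH at 0° is gauche with Cl at 300° (0.8); COOH at 0° is gauche with CHO at 60° (1.0); OCH3 at 120° is gauche with CHO at 60° (0.8); CH3 at 240° is gauche with Cl at 300° (0.9). Total 3.5 kcal/mol.
A has the highest total (3.6 kcal/mol).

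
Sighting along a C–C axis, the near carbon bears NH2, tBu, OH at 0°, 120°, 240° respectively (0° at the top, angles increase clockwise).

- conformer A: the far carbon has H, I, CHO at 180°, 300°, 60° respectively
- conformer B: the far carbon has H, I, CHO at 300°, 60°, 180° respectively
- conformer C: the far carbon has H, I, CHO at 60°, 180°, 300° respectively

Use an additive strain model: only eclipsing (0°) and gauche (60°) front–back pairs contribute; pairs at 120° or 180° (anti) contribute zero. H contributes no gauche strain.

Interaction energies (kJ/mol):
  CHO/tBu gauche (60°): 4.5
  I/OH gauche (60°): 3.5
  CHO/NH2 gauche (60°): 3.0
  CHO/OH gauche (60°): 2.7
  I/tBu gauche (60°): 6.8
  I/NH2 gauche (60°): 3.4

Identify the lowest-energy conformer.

A is staggered. NH2 at 0° is gauche with I at 300° (3.4); NH2 at 0° is gauche with CHO at 60° (3.0); tBu at 120° is gauche with CHO at 60° (4.5); OH at 240° is gauche with I at 300° (3.5). Total 14.4 kJ/mol.
B is staggered. NH2 at 0° is gauche with I at 60° (3.4); tBu at 120° is gauche with I at 60° (6.8); tBu at 120° is gauche with CHO at 180° (4.5); OH at 240° is gauche with CHO at 180° (2.7). Total 17.4 kJ/mol.
C is staggered. NH2 at 0° is gauche with CHO at 300° (3.0); tBu at 120° is gauche with I at 180° (6.8); OH at 240° is gauche with I at 180° (3.5); OH at 240° is gauche with CHO at 300° (2.7). Total 16.0 kJ/mol.
A has the lowest total (14.4 kJ/mol).

A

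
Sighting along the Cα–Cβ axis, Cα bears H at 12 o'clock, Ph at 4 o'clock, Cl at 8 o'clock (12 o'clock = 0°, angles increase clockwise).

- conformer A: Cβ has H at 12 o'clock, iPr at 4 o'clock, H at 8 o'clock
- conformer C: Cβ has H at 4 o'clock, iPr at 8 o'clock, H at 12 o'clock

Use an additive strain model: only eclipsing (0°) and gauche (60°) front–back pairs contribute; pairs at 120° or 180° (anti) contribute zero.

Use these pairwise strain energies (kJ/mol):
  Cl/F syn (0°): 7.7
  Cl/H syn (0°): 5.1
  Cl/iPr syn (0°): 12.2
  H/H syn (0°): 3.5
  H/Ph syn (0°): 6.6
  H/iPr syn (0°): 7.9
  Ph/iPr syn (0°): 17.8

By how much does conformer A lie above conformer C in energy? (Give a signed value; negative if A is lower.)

A (eclipsed): H(0°)/H(0°) eclipsed 3.5; Ph(120°)/iPr(120°) eclipsed 17.8; Cl(240°)/H(240°) eclipsed 5.1 → 26.4 kJ/mol.
C (eclipsed): H(0°)/H(0°) eclipsed 3.5; Ph(120°)/H(120°) eclipsed 6.6; Cl(240°)/iPr(240°) eclipsed 12.2 → 22.3 kJ/mol.
E(A) − E(C) = 26.4 − 22.3 = +4.1 kJ/mol.

+4.1 kJ/mol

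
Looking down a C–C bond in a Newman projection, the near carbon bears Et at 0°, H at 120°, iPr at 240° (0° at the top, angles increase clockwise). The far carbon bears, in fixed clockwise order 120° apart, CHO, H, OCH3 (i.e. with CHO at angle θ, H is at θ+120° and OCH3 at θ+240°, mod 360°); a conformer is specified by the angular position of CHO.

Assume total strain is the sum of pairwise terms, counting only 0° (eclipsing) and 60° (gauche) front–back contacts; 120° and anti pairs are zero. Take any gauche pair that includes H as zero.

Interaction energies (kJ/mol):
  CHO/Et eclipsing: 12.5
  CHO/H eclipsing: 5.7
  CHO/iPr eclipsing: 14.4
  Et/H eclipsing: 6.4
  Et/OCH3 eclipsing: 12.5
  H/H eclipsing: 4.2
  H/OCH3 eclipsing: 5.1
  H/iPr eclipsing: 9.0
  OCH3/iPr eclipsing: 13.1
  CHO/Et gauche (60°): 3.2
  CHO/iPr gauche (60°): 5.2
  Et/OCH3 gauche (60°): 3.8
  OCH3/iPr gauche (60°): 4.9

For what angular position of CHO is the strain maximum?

0°

CHO at 0° (eclipsed): Et(0°)/CHO(0°) eclipsed 12.5; H(120°)/H(120°) eclipsed 4.2; iPr(240°)/OCH3(240°) eclipsed 13.1 → 29.8 kJ/mol.
CHO at 60° (staggered): Et(0°)/CHO(60°) gauche 3.2; Et(0°)/OCH3(300°) gauche 3.8; iPr(240°)/OCH3(300°) gauche 4.9 → 11.9 kJ/mol.
CHO at 120° (eclipsed): Et(0°)/OCH3(0°) eclipsed 12.5; H(120°)/CHO(120°) eclipsed 5.7; iPr(240°)/H(240°) eclipsed 9.0 → 27.2 kJ/mol.
CHO at 180° (staggered): Et(0°)/OCH3(60°) gauche 3.8; iPr(240°)/CHO(180°) gauche 5.2 → 9.0 kJ/mol.
CHO at 240° (eclipsed): Et(0°)/H(0°) eclipsed 6.4; H(120°)/OCH3(120°) eclipsed 5.1; iPr(240°)/CHO(240°) eclipsed 14.4 → 25.9 kJ/mol.
CHO at 300° (staggered): Et(0°)/CHO(300°) gauche 3.2; iPr(240°)/CHO(300°) gauche 5.2; iPr(240°)/OCH3(180°) gauche 4.9 → 13.3 kJ/mol.
The maximum (29.8 kJ/mol) occurs with CHO at 0°.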